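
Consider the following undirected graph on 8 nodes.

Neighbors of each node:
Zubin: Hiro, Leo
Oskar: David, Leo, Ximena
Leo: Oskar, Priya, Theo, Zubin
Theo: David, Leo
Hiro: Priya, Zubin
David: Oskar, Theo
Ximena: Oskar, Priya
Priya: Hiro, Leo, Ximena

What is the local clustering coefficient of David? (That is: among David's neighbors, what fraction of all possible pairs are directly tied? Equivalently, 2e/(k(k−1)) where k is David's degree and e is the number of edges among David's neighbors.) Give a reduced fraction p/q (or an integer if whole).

David's neighbors: Oskar and Theo (k = 2).
Possible neighbor pairs: C(2,2) = 1. Edges among them: none → e = 0.
Clustering(David) = 0/1.

0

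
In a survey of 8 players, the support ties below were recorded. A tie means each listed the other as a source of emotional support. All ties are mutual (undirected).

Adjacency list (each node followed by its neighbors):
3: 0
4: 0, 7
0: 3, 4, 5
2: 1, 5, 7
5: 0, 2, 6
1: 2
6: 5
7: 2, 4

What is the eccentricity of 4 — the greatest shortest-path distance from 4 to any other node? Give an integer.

3

Distances from 4: 0:1, 1:3, 2:2, 3:2, 5:2, 6:3, 7:1.
The largest is 3 (to 1 and 6), so the eccentricity of 4 is 3.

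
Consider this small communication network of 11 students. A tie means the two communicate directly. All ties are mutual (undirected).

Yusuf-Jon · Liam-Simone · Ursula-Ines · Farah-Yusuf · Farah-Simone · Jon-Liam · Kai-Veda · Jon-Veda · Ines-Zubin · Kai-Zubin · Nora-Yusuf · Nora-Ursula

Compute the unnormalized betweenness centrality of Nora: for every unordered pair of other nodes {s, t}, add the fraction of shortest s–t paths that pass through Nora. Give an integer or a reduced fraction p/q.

Pairs whose geodesics pass through Nora — Yusuf–Ursula: 1; Yusuf–Ines: 1; Yusuf–Zubin: 1/2; Ursula–Veda: 1/2; Ursula–Jon: 1; Ursula–Liam: 1; Ursula–Simone: 1; Ursula–Farah: 1; Ines–Jon: 1/2; Ines–Liam: 1/2; Ines–Simone: 1; Ines–Farah: 1; Zubin–Farah: 1/2.
All other pairs contribute 0.
Summing the contributions gives betweenness(Nora) = 21/2.

21/2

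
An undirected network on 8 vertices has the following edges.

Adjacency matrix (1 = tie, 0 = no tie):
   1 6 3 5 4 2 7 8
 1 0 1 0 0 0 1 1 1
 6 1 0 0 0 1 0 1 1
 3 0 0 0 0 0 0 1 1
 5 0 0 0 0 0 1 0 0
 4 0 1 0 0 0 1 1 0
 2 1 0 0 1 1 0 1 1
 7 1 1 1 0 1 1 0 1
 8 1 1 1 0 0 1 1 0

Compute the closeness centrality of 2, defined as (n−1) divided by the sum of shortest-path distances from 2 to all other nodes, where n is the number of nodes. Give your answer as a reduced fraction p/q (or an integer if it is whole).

7/9

Distances from 2: 1:1, 3:2, 4:1, 5:1, 6:2, 7:1, 8:1. Sum = 9.
n = 8, so closeness = 7/9.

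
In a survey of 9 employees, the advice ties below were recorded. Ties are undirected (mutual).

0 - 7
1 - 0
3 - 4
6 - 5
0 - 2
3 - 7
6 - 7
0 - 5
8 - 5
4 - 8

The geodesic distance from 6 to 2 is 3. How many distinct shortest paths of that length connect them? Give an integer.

2

The shortest distance is 3. The length-3 paths are: 6–7–0–2; 6–5–0–2.
That gives 2 distinct shortest paths.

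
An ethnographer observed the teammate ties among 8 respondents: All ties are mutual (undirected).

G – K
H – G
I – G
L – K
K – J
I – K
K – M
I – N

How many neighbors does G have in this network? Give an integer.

3

G is directly tied to H, I, and K. That is 3 neighbors, so the degree of G is 3.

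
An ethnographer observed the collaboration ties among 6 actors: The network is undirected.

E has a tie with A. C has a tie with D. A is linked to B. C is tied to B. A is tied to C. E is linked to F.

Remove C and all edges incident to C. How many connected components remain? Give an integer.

Without C, the remaining ties split the others into: {A, B, E, F}; {D}.
That's 2 separate components.

2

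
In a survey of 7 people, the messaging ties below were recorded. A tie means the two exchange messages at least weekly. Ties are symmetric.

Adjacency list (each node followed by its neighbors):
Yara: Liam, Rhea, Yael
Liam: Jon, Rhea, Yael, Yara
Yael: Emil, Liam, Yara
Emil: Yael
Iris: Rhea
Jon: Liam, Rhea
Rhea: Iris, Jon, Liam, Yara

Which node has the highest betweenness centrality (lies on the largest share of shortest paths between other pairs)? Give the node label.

Unnormalized betweenness of each node: Emil:0, Iris:0, Jon:0, Liam:9/2, Rhea:11/2, Yael:5, Yara:2.
Rhea has the largest value, 11/2, making it the main broker — the node through which the most shortest paths run.

Rhea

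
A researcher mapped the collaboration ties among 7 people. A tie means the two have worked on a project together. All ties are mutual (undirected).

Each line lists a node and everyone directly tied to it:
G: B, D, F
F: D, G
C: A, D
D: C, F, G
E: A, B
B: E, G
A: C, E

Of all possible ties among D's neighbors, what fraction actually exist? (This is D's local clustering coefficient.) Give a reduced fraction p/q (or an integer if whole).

D's neighbors: C, F, and G (k = 3).
Possible neighbor pairs: C(3,2) = 3. Edges among them: F–G → e = 1.
Clustering(D) = 1/3.

1/3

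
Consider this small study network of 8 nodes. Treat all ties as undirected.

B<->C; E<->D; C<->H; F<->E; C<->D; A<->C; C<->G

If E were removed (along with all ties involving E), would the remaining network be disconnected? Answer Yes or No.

Removing E leaves {A, B, C, D, G, and H} with no path to {F}, so the network splits into 2 components. E is a cut vertex.

Yes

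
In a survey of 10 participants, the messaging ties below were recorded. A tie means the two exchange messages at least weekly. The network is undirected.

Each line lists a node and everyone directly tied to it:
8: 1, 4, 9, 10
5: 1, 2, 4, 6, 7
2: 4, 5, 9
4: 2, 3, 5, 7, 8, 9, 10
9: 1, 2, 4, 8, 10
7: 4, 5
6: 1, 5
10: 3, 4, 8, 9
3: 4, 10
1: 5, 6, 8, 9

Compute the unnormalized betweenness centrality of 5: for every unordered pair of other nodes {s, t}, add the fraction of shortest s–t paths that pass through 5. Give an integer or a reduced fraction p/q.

Pairs whose geodesics pass through 5 — 7–1: 1; 7–6: 1; 7–2: 1/2; 4–1: 1/3; 4–6: 1; 1–3: 1/5; 1–2: 1/2; 6–10: 1/3; 6–3: 1; 6–2: 1.
All other pairs contribute 0.
Summing the contributions gives betweenness(5) = 103/15.

103/15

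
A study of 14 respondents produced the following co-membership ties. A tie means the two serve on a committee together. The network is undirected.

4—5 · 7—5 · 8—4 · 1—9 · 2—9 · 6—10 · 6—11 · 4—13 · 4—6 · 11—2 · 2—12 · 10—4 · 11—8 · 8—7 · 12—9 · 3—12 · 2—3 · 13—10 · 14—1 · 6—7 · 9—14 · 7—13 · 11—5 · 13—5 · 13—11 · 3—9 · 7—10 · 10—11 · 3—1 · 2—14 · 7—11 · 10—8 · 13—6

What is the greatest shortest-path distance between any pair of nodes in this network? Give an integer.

5

Eccentricity of each node (its greatest distance to any other): 1:5, 2:3, 3:4, 4:5, 5:4, 6:4, 7:4, 8:4, 9:4, 10:4, 11:3, 12:4, 13:4, 14:4.
The maximum eccentricity is 5, realized for instance by the pair 1–4 via 1 – 3 – 2 – 11 – 6 – 4. So the diameter is 5.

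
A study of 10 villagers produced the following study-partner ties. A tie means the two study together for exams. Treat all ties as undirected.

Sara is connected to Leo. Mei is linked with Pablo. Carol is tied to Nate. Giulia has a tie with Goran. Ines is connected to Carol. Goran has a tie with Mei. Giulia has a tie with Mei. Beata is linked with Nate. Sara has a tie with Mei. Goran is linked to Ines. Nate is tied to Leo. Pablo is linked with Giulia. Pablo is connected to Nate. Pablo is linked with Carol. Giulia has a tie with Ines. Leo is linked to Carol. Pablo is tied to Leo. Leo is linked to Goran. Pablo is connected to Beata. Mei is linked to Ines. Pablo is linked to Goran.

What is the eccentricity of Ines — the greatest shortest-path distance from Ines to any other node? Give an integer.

Distances from Ines: Beata:3, Carol:1, Giulia:1, Goran:1, Leo:2, Mei:1, Nate:2, Pablo:2, Sara:2.
The largest is 3 (to Beata), so the eccentricity of Ines is 3.

3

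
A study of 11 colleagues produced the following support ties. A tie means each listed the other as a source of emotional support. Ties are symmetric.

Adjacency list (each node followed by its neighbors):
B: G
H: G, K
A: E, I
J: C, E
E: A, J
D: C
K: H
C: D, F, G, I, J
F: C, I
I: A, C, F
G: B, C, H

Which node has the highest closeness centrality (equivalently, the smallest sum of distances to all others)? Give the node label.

Farness (sum of distances to all others) for each node — A:27, B:28, C:16, D:25, E:28, F:23, G:19, H:26, I:21, J:22, K:35.
The smallest farness is 16, for C, so C has the highest closeness.

C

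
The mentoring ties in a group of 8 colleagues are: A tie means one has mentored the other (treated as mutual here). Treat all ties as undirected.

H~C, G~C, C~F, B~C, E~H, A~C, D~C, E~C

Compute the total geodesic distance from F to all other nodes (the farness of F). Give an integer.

Distances from F: A:2, B:2, C:1, D:2, E:2, G:2, H:2.
Sum = 2 + 2 + 1 + 2 + 2 + 2 + 2 = 13.

13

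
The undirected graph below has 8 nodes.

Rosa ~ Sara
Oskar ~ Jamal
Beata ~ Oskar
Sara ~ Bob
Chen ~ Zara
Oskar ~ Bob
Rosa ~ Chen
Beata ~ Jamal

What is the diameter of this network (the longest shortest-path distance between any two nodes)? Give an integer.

6

Eccentricity of each node (its greatest distance to any other): Beata:6, Bob:4, Chen:5, Jamal:6, Oskar:5, Rosa:4, Sara:3, Zara:6.
The maximum eccentricity is 6, realized for instance by the pair Zara–Beata via Zara – Chen – Rosa – Sara – Bob – Oskar – Beata. So the diameter is 6.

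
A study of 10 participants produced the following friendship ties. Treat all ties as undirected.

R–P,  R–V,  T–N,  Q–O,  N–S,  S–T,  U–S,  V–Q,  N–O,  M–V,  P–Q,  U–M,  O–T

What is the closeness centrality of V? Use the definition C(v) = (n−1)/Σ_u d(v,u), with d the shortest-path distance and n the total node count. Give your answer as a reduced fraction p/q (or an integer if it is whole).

Distances from V: M:1, N:3, O:2, P:2, Q:1, R:1, S:3, T:3, U:2. Sum = 18.
n = 10, so closeness = 9/18 = 1/2.

1/2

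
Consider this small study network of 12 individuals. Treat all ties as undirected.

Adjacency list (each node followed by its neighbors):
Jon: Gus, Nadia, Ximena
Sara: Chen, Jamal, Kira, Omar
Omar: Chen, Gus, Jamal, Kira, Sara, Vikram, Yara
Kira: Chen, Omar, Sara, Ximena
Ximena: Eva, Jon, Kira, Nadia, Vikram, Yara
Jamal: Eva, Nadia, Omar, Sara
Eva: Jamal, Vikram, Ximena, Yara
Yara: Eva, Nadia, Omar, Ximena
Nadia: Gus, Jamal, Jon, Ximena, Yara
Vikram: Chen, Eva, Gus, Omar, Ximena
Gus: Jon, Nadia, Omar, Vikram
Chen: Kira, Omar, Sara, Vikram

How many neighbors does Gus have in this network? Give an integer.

Gus is directly tied to Jon, Nadia, Omar, and Vikram. That is 4 neighbors, so the degree of Gus is 4.

4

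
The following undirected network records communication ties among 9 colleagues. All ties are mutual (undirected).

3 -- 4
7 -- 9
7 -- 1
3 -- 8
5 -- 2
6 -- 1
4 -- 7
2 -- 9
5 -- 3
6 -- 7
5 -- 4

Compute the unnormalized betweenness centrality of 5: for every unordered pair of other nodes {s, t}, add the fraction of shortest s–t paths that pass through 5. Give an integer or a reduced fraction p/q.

4

Pairs whose geodesics pass through 5 — 9–8: 1/2; 9–3: 1/2; 2–8: 1; 2–3: 1; 2–4: 1.
All other pairs contribute 0.
Summing the contributions gives betweenness(5) = 4.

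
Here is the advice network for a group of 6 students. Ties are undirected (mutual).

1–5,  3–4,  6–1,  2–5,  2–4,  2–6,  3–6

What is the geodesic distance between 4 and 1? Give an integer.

One shortest route is 4 – 3 – 6 – 1, which uses 3 edges, and at distance 2 from 4 we only reach {5, 6}, which does not include 1. So d(4,1) = 3.

3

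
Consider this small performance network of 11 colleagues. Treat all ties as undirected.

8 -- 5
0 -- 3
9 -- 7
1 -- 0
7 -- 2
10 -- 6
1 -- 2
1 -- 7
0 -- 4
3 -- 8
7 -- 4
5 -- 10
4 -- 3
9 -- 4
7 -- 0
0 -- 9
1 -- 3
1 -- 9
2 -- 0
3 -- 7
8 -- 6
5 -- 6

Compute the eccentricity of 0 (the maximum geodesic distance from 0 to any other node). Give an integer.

4

Distances from 0: 1:1, 2:1, 3:1, 4:1, 5:3, 6:3, 7:1, 8:2, 9:1, 10:4.
The largest is 4 (to 10), so the eccentricity of 0 is 4.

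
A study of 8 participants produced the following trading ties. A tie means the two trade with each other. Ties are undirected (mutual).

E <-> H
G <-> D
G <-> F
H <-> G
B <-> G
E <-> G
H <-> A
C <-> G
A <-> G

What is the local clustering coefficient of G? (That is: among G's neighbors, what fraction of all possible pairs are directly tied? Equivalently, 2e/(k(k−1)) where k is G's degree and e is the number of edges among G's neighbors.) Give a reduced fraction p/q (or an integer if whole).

G's neighbors: A, B, C, D, E, F, and H (k = 7).
Possible neighbor pairs: C(7,2) = 21. Edges among them: A–H, E–H → e = 2.
Clustering(G) = 2/21.

2/21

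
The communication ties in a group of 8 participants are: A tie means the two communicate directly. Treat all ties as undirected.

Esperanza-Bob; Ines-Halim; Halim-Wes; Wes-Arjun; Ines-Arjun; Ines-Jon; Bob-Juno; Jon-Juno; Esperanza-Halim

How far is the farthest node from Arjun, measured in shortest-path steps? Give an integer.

Distances from Arjun: Bob:4, Esperanza:3, Halim:2, Ines:1, Jon:2, Juno:3, Wes:1.
The largest is 4 (to Bob), so the eccentricity of Arjun is 4.

4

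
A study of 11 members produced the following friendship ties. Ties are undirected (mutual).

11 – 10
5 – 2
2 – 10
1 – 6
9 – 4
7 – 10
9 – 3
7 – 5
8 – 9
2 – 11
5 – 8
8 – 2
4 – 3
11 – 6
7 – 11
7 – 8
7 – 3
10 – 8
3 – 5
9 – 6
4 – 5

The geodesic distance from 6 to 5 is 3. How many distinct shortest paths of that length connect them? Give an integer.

The shortest distance is 3. The length-3 paths are: 6–9–3–5; 6–9–8–5; 6–9–4–5; 6–11–7–5; 6–11–2–5.
That gives 5 distinct shortest paths.

5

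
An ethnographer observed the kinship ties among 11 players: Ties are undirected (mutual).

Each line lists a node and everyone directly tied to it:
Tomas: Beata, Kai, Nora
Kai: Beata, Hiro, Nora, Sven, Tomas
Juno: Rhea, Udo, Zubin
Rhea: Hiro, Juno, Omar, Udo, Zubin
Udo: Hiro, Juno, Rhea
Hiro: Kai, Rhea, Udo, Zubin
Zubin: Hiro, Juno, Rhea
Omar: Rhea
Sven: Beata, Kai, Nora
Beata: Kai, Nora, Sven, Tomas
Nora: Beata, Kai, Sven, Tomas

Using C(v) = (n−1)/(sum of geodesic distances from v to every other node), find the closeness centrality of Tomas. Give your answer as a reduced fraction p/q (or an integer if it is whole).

Distances from Tomas: Beata:1, Hiro:2, Juno:4, Kai:1, Nora:1, Omar:4, Rhea:3, Sven:2, Udo:3, Zubin:3. Sum = 24.
n = 11, so closeness = 10/24 = 5/12.

5/12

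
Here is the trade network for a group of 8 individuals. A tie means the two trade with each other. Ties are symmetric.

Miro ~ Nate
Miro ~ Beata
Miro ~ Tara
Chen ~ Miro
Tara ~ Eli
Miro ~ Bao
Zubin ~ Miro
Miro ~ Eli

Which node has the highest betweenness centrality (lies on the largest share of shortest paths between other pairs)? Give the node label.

Miro

Unnormalized betweenness of each node: Bao:0, Beata:0, Chen:0, Eli:0, Miro:20, Nate:0, Tara:0, Zubin:0.
Miro has the largest value, 20, making it the main broker — the node through which the most shortest paths run.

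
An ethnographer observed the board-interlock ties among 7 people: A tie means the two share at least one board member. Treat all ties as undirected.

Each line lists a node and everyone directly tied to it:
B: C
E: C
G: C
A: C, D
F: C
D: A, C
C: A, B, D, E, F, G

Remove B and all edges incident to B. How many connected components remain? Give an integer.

B's neighbors (C) remain reachable from one another through other ties, so the rest of the network stays in one piece.

1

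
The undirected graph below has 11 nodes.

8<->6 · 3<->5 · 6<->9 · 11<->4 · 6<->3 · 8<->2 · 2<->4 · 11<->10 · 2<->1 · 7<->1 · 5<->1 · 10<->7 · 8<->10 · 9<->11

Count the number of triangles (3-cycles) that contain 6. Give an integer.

0

6's neighbors are 3, 8, and 9, but none of them are tied to each other, so no triangle contains 6.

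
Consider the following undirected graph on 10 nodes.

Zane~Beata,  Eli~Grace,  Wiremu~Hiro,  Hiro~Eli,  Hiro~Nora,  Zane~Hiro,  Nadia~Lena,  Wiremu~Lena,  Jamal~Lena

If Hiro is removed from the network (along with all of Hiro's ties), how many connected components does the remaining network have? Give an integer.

4

Without Hiro, the remaining ties split the others into: {Eli, Grace}; {Beata, Zane}; {Jamal, Lena, Nadia, Wiremu}; {Nora}.
That's 4 separate components.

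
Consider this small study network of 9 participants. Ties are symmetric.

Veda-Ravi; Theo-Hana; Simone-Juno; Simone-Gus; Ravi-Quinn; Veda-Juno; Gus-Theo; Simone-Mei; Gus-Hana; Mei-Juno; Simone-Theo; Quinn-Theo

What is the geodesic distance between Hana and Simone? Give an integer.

One shortest route is Hana – Gus – Simone, which uses 2 edges, and Hana and Simone are not directly tied, so nothing shorter exists. So d(Hana,Simone) = 2.

2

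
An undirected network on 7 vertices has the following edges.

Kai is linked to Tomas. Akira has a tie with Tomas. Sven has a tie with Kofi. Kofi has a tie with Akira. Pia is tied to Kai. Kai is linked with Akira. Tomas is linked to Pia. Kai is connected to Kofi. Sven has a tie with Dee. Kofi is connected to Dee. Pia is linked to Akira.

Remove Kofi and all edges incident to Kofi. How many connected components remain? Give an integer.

2

Without Kofi, the remaining ties split the others into: {Akira, Kai, Pia, Tomas}; {Dee, Sven}.
That's 2 separate components.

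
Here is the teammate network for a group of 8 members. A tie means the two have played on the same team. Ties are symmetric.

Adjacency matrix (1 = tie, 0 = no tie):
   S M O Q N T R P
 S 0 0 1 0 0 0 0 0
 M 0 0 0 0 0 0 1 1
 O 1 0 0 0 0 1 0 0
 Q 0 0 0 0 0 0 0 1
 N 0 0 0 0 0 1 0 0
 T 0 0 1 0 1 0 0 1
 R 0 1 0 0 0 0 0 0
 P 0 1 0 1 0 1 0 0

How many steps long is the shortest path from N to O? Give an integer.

2

One shortest route is N – T – O, which uses 2 edges, and N and O are not directly tied, so nothing shorter exists. So d(N,O) = 2.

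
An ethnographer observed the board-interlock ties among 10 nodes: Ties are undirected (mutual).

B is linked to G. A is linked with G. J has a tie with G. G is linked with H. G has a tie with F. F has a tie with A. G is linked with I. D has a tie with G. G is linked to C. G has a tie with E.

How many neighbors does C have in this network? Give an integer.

C is directly tied to G. That is 1 neighbor, so the degree of C is 1.

1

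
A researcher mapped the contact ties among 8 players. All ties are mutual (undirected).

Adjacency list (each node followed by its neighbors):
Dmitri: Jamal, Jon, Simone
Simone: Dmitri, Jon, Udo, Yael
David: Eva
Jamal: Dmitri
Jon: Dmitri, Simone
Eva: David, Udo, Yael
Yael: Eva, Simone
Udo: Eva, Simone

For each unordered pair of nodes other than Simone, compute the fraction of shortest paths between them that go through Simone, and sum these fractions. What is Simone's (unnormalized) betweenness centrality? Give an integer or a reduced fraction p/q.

25/2

Pairs whose geodesics pass through Simone — Jon–Udo: 1; Jon–Eva: 2/2; Jon–David: 2/2; Jon–Yael: 1; Udo–Yael: 1/2; Udo–Dmitri: 1; Udo–Jamal: 1; Eva–Dmitri: 2/2; Eva–Jamal: 2/2; David–Dmitri: 2/2; David–Jamal: 2/2; Yael–Dmitri: 1; Yael–Jamal: 1.
All other pairs contribute 0.
Summing the contributions gives betweenness(Simone) = 25/2.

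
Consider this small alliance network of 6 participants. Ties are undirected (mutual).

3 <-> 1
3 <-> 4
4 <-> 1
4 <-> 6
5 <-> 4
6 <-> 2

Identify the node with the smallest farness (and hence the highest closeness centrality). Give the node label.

4

Farness (sum of distances to all others) for each node — 1:9, 2:12, 3:9, 4:6, 5:10, 6:8.
The smallest farness is 6, for 4, so 4 has the highest closeness.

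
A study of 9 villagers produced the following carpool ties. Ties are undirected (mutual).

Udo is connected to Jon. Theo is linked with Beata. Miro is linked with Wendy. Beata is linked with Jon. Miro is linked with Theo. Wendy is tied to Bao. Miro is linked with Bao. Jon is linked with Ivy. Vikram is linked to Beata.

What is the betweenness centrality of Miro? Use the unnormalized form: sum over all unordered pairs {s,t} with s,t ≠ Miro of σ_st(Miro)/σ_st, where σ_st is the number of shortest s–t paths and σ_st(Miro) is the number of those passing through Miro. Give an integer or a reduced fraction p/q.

Pairs whose geodesics pass through Miro — Vikram–Wendy: 1; Vikram–Bao: 1; Udo–Wendy: 1; Udo–Bao: 1; Jon–Wendy: 1; Jon–Bao: 1; Ivy–Wendy: 1; Ivy–Bao: 1; Beata–Wendy: 1; Beata–Bao: 1; Theo–Wendy: 1; Theo–Bao: 1.
All other pairs contribute 0.
Summing the contributions gives betweenness(Miro) = 12.

12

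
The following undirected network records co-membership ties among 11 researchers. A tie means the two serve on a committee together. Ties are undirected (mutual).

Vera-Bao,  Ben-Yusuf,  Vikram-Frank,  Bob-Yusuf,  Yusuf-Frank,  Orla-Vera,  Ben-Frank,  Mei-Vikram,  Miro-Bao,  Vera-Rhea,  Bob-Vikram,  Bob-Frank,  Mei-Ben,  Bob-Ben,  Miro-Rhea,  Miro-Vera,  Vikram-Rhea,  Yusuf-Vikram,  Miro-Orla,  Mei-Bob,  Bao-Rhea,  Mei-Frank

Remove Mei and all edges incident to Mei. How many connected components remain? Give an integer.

1

Mei's neighbors (Ben, Bob, Frank, and Vikram) remain reachable from one another through other ties, so the rest of the network stays in one piece.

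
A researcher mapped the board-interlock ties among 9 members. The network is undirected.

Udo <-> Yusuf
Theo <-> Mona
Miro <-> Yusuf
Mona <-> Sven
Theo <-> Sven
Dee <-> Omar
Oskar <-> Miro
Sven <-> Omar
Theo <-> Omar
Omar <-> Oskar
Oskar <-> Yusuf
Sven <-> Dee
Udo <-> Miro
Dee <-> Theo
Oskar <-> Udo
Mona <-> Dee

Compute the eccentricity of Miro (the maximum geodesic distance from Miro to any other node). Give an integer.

Distances from Miro: Dee:3, Mona:4, Omar:2, Oskar:1, Sven:3, Theo:3, Udo:1, Yusuf:1.
The largest is 4 (to Mona), so the eccentricity of Miro is 4.

4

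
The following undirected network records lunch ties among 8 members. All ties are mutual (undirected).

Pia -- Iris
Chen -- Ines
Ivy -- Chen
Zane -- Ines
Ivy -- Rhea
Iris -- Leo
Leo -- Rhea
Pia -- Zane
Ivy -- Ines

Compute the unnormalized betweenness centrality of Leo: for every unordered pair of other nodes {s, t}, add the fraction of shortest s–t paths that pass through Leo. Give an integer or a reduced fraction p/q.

Pairs whose geodesics pass through Leo — Rhea–Iris: 1; Rhea–Pia: 1; Iris–Chen: 1/2; Iris–Ivy: 1.
All other pairs contribute 0.
Summing the contributions gives betweenness(Leo) = 7/2.

7/2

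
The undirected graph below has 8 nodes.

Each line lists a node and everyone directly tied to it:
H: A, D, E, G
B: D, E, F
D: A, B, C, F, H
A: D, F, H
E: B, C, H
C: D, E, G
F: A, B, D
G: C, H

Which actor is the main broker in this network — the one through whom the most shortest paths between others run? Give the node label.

Unnormalized betweenness of each node: A:5/6, B:4/3, C:13/6, D:11/2, E:11/6, F:1/2, G:1/3, H:9/2.
D has the largest value, 11/2, making it the main broker — the node through which the most shortest paths run.

D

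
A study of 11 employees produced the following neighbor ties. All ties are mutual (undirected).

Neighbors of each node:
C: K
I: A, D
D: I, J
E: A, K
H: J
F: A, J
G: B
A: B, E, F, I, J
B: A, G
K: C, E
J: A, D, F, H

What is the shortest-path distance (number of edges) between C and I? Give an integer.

4

One shortest route is C – K – E – A – I, which uses 4 edges, and at distance 3 from C we only reach {A}, which does not include I. So d(C,I) = 4.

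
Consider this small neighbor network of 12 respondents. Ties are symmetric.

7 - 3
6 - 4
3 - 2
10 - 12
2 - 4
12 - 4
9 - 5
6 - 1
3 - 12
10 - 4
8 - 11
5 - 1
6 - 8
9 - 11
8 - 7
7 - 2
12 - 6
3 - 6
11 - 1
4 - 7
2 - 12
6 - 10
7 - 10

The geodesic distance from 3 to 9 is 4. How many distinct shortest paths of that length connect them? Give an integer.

4

The shortest distance is 4. The length-4 paths are: 3–6–1–11–9; 3–7–8–11–9; 3–6–8–11–9; 3–6–1–5–9.
That gives 4 distinct shortest paths.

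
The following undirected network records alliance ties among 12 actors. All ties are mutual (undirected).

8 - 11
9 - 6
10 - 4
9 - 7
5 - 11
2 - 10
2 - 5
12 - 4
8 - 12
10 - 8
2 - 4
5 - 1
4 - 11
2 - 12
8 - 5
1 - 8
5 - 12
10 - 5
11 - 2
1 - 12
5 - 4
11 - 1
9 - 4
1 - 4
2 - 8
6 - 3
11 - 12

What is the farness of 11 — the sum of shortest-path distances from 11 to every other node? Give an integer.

20

Distances from 11: 1:1, 2:1, 3:4, 4:1, 5:1, 6:3, 7:3, 8:1, 9:2, 10:2, 12:1.
Sum = 1 + 1 + 4 + 1 + 1 + 3 + 3 + 1 + 2 + 2 + 1 = 20.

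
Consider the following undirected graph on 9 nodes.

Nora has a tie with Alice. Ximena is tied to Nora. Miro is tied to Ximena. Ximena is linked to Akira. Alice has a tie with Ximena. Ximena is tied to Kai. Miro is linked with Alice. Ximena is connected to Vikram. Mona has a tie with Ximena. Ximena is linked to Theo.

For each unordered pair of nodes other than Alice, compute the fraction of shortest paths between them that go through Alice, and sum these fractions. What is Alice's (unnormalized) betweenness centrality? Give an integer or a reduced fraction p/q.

1/2

Pairs whose geodesics pass through Alice — Miro–Nora: 1/2.
All other pairs contribute 0.
Summing the contributions gives betweenness(Alice) = 1/2.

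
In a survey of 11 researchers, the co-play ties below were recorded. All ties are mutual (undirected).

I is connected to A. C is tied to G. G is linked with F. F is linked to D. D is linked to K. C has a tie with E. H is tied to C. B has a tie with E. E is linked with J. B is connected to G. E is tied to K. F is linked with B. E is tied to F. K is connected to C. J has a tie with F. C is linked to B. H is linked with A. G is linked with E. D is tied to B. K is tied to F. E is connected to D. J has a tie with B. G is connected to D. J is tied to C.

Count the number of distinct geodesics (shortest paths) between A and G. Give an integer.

1

The shortest distance is 3, and the only length-3 path is A–H–C–G. So there is exactly 1 shortest path.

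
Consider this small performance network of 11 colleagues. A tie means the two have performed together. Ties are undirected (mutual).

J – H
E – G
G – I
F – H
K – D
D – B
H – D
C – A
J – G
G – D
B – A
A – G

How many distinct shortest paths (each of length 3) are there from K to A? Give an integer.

2

The shortest distance is 3. The length-3 paths are: K–D–G–A; K–D–B–A.
That gives 2 distinct shortest paths.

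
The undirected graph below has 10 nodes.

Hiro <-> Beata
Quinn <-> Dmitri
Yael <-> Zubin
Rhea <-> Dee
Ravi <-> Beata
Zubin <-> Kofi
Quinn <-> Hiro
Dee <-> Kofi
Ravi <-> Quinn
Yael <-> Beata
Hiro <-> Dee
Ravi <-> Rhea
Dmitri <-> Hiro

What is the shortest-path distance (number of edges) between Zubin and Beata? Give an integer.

One shortest route is Zubin – Yael – Beata, which uses 2 edges, and Zubin and Beata are not directly tied, so nothing shorter exists. So d(Zubin,Beata) = 2.

2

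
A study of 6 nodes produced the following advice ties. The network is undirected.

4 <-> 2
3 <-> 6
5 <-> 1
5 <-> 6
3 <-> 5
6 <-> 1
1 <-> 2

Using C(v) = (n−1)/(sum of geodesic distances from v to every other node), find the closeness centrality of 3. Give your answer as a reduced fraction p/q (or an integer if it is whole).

5/11

Distances from 3: 1:2, 2:3, 4:4, 5:1, 6:1. Sum = 11.
n = 6, so closeness = 5/11.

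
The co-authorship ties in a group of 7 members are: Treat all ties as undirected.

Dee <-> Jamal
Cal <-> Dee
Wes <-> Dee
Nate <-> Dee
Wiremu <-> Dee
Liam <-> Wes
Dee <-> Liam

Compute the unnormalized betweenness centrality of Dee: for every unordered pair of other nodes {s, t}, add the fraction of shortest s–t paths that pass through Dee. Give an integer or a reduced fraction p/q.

Pairs whose geodesics pass through Dee — Nate–Jamal: 1; Nate–Wiremu: 1; Nate–Cal: 1; Nate–Liam: 1; Nate–Wes: 1; Jamal–Wiremu: 1; Jamal–Cal: 1; Jamal–Liam: 1; Jamal–Wes: 1; Wiremu–Cal: 1; Wiremu–Liam: 1; Wiremu–Wes: 1; Cal–Liam: 1; Cal–Wes: 1.
All other pairs contribute 0.
Summing the contributions gives betweenness(Dee) = 14.

14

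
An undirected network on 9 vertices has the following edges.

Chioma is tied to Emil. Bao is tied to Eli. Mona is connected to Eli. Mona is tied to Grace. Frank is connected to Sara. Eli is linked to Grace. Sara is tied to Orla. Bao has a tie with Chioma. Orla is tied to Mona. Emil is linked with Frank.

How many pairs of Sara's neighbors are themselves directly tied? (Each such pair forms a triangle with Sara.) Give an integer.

Sara's neighbors are Frank and Orla, but none of them are tied to each other, so no triangle contains Sara.

0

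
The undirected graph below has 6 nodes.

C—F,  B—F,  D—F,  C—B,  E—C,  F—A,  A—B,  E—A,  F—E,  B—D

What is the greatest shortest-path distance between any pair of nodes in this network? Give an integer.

2

Eccentricity of each node (its greatest distance to any other): A:2, B:2, C:2, D:2, E:2, F:1.
The maximum eccentricity is 2, realized for instance by the pair B–E via B – A – E. So the diameter is 2.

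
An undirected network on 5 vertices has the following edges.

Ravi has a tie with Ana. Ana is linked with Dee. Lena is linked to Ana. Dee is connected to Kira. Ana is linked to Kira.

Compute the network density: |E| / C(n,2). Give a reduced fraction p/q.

1/2

There are 5 edges and 5 nodes, so the maximum possible is C(5,2) = 10.
Density = 5/10 = 1/2.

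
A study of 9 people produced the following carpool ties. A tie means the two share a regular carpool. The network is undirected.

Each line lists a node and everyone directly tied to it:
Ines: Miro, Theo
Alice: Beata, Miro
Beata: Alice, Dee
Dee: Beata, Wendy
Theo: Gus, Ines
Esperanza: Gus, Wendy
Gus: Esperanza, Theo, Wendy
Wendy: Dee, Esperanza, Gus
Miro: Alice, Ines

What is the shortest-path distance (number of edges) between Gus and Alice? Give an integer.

4

One shortest route is Gus – Theo – Ines – Miro – Alice, which uses 4 edges, and at distance 3 from Gus we only reach {Beata, Miro}, which does not include Alice. So d(Gus,Alice) = 4.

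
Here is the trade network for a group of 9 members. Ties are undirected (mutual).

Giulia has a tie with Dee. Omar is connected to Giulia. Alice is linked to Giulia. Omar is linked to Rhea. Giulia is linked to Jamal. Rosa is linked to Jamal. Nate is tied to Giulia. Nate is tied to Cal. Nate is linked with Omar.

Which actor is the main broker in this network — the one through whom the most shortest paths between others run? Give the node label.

Unnormalized betweenness of each node: Alice:0, Cal:0, Dee:0, Giulia:21, Jamal:7, Nate:7, Omar:7, Rhea:0, Rosa:0.
Giulia has the largest value, 21, making it the main broker — the node through which the most shortest paths run.

Giulia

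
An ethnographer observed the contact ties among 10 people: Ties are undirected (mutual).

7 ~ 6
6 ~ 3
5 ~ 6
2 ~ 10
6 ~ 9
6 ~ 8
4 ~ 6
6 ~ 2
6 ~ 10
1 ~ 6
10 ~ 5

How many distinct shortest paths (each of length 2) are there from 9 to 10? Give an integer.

1

The shortest distance is 2, and the only length-2 path is 9–6–10. So there is exactly 1 shortest path.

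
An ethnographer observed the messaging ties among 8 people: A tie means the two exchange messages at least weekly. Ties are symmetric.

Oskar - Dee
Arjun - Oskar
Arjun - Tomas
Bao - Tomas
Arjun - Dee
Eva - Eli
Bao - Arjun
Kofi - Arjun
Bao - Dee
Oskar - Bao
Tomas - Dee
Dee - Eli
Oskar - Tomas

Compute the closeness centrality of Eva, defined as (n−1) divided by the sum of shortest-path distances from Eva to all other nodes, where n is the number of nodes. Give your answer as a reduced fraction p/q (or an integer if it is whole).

7/19

Distances from Eva: Arjun:3, Bao:3, Dee:2, Eli:1, Kofi:4, Oskar:3, Tomas:3. Sum = 19.
n = 8, so closeness = 7/19.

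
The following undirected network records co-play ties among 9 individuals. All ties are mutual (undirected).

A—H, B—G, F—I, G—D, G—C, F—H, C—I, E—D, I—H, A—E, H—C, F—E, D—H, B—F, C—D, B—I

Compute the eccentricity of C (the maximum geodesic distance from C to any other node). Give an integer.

Distances from C: A:2, B:2, D:1, E:2, F:2, G:1, H:1, I:1.
The largest is 2 (to B, E, F, and A), so the eccentricity of C is 2.

2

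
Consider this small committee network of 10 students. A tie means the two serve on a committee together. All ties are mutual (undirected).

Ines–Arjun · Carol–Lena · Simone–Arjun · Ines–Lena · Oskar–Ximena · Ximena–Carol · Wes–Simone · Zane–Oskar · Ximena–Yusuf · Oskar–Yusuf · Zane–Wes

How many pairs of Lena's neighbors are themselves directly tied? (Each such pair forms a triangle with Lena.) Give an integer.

Lena's neighbors are Carol and Ines, but none of them are tied to each other, so no triangle contains Lena.

0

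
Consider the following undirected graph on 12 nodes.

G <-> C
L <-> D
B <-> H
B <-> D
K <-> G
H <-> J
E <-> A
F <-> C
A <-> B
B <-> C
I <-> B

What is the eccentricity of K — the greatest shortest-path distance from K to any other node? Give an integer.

Distances from K: A:4, B:3, C:2, D:4, E:5, F:3, G:1, H:4, I:4, J:5, L:5.
The largest is 5 (to E, L, and J), so the eccentricity of K is 5.

5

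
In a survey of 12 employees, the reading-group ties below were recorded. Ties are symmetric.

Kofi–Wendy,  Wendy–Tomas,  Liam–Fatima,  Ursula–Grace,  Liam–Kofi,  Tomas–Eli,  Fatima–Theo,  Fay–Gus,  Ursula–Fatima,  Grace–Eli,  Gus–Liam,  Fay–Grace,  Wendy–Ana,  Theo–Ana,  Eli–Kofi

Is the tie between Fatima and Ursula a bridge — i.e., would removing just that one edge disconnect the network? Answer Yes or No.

No

Even without that edge, Fatima still reaches Ursula via Fatima – Liam – Kofi – Eli – Grace – Ursula, so the network stays connected. Not a bridge.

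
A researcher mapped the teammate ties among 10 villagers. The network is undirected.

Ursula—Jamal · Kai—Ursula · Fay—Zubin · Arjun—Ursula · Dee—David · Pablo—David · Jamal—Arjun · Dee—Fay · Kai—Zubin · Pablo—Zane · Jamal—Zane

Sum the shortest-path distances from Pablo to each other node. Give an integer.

23

Distances from Pablo: Arjun:3, David:1, Dee:2, Fay:3, Jamal:2, Kai:4, Ursula:3, Zane:1, Zubin:4.
Sum = 3 + 1 + 2 + 3 + 2 + 4 + 3 + 1 + 4 = 23.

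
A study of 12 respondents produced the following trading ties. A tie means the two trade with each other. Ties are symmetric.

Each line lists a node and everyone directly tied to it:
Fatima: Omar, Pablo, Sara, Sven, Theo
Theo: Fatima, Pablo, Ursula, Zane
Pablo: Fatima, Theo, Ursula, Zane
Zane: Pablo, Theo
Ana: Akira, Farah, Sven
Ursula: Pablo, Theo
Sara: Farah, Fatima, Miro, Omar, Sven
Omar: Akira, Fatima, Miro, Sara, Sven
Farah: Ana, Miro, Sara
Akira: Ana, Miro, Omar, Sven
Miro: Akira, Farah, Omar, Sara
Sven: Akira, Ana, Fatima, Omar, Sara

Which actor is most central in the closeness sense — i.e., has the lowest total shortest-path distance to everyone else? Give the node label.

Fatima

Farness (sum of distances to all others) for each node — Akira:24, Ana:25, Farah:25, Fatima:17, Miro:24, Omar:19, Pablo:22, Sara:19, Sven:19, Theo:22, Ursula:31, Zane:31.
The smallest farness is 17, for Fatima, so Fatima has the highest closeness.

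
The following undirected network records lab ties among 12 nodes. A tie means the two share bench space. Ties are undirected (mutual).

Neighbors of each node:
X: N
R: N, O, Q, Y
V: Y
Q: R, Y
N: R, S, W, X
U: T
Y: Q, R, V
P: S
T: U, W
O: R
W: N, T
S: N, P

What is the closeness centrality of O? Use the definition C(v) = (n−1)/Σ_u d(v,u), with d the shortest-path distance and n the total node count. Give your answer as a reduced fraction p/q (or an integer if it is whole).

Distances from O: N:2, P:4, Q:2, R:1, S:3, T:4, U:5, V:3, W:3, X:3, Y:2. Sum = 32.
n = 12, so closeness = 11/32.

11/32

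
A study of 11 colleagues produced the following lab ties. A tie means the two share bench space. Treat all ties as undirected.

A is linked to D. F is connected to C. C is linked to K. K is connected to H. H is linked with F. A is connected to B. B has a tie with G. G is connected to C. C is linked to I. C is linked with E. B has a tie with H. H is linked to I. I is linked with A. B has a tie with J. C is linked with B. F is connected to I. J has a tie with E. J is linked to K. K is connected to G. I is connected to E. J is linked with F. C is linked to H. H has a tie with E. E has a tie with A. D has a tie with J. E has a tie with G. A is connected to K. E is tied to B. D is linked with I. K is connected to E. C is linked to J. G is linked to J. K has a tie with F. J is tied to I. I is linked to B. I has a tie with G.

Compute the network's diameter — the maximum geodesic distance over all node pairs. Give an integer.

Eccentricity of each node (its greatest distance to any other): A:2, B:2, C:2, D:2, E:2, F:2, G:2, H:2, I:2, J:2, K:2.
The maximum eccentricity is 2, realized for instance by the pair J–A via J – K – A. So the diameter is 2.

2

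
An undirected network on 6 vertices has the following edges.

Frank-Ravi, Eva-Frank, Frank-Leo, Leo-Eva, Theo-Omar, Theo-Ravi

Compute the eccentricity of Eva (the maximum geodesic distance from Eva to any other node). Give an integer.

Distances from Eva: Frank:1, Leo:1, Omar:4, Ravi:2, Theo:3.
The largest is 4 (to Omar), so the eccentricity of Eva is 4.

4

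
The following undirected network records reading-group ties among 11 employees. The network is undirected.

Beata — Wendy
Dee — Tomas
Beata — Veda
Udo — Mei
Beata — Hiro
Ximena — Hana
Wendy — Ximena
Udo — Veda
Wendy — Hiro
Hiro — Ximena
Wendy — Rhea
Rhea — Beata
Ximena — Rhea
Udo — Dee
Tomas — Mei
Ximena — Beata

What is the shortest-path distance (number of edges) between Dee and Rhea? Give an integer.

One shortest route is Dee – Udo – Veda – Beata – Rhea, which uses 4 edges, and at distance 3 from Dee we only reach {Beata}, which does not include Rhea. So d(Dee,Rhea) = 4.

4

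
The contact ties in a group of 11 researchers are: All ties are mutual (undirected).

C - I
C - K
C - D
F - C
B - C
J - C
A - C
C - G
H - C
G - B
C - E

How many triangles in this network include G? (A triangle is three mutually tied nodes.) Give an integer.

1

G's neighbors: B and C.
Neighbor pairs that are themselves tied: G–B–C. Each forms one triangle with G, for 1 in total.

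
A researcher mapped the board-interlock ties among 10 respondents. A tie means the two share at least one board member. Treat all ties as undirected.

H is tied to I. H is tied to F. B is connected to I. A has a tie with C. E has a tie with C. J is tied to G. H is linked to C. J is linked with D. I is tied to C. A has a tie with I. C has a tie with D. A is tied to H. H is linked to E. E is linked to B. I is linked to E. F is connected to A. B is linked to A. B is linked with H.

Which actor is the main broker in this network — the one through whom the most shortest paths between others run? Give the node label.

C

Unnormalized betweenness of each node: A:4, B:1/4, C:73/4, D:14, E:1, F:0, G:0, H:21/4, I:5/4, J:8.
C has the largest value, 73/4, making it the main broker — the node through which the most shortest paths run.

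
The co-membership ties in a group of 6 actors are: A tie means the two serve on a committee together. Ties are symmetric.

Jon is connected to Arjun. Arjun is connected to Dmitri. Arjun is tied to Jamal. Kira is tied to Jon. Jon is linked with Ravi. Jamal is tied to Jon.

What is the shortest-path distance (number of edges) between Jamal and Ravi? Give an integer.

2

One shortest route is Jamal – Jon – Ravi, which uses 2 edges, and Jamal and Ravi are not directly tied, so nothing shorter exists. So d(Jamal,Ravi) = 2.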